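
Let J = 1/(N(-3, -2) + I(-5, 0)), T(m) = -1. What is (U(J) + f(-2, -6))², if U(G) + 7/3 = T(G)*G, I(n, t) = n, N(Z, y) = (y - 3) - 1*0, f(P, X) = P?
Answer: 16129/900 ≈ 17.921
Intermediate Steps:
N(Z, y) = -3 + y (N(Z, y) = (-3 + y) + 0 = -3 + y)
J = -⅒ (J = 1/((-3 - 2) - 5) = 1/(-5 - 5) = 1/(-10) = -⅒ ≈ -0.10000)
U(G) = -7/3 - G
(U(J) + f(-2, -6))² = ((-7/3 - 1*(-⅒)) - 2)² = ((-7/3 + ⅒) - 2)² = (-67/30 - 2)² = (-127/30)² = 16129/900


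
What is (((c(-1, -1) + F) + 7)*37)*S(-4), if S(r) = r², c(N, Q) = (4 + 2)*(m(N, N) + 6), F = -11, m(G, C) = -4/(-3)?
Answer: 23680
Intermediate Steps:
m(G, C) = 4/3 (m(G, C) = -4*(-⅓) = 4/3)
c(N, Q) = 44 (c(N, Q) = (4 + 2)*(4/3 + 6) = 6*(22/3) = 44)
(((c(-1, -1) + F) + 7)*37)*S(-4) = (((44 - 11) + 7)*37)*(-4)² = ((33 + 7)*37)*16 = (40*37)*16 = 1480*16 = 23680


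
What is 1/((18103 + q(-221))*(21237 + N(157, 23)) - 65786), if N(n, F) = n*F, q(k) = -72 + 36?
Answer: 1/448863030 ≈ 2.2278e-9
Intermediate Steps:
q(k) = -36
N(n, F) = F*n
1/((18103 + q(-221))*(21237 + N(157, 23)) - 65786) = 1/((18103 - 36)*(21237 + 23*157) - 65786) = 1/(18067*(21237 + 3611) - 65786) = 1/(18067*24848 - 65786) = 1/(448928816 - 65786) = 1/448863030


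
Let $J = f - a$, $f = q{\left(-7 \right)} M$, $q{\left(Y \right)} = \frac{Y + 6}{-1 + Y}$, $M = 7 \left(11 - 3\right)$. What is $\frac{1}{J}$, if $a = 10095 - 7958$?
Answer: $- \frac{1}{2130} \approx -0.00046948$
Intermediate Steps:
$M = 56$ ($M = 7 \cdot 8 = 56$)
$q{\left(Y \right)} = \frac{6 + Y}{-1 + Y}$
$f = 7$ ($f = \frac{6 - 7}{-1 - 7} \cdot 56 = \frac{1}{-8} \left(-1\right) 56 = \left(- \frac{1}{8}\right) \left(-1\right) 56 = \frac{1}{8} \cdot 56 = 7$)
$a = 2137$ ($a = 10095 - 7958 = 2137$)
$J = -2130$ ($J = 7 - 2137 = -2130$)
$\frac{1}{J} = \frac{1}{-2130} = - \frac{1}{2130}$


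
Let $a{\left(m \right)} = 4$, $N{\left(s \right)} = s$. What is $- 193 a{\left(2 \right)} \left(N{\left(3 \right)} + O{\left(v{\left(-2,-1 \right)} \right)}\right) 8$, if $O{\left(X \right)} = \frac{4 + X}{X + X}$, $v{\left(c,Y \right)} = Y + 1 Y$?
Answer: $-15440$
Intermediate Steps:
$v{\left(c,Y \right)} = 2 Y$ ($v{\left(c,Y \right)} = Y + Y = 2 Y$)
$O{\left(X \right)} = \frac{4 + X}{2 X}$
$- 193 a{\left(2 \right)} \left(N{\left(3 \right)} + O{\left(v{\left(-2,-1 \right)} \right)}\right) 8 = \left(-193\right) 4 \left(3 + \frac{4 + 2 \left(-1\right)}{2 \cdot 2 \left(-1\right)}\right) 8 = - 772 \left(3 + \frac{4 - 2}{2 \left(-2\right)}\right) 8 = - 772 \left(3 + \frac{1}{2} \left(- \frac{1}{2}\right) 2\right) 8 = - 772 \left(3 - \frac{1}{2}\right) 8 = - 772 \cdot \frac{5}{2} \cdot 8 = \left(-772\right) 20 = -15440$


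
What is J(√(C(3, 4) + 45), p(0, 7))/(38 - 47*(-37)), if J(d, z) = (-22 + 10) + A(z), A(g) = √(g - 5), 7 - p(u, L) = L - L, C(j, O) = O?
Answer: -12/1777 + √2/1777 ≈ -0.0059571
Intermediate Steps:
p(u, L) = 7 (p(u, L) = 7 - (L - L) = 7 - 1*0 = 7 + 0 = 7)
A(g) = √(-5 + g)
J(d, z) = -12 + √(-5 + z) (J(d, z) = (-22 + 10) + √(-5 + z) = -12 + √(-5 + z))
J(√(C(3, 4) + 45), p(0, 7))/(38 - 47*(-37)) = (-12 + √(-5 + 7))/(38 - 47*(-37)) = (-12 + √2)/(38 + 1739) = (-12 + √2)/1777 = (-12 + √2)*(1/1777) = -12/1777 + √2/1777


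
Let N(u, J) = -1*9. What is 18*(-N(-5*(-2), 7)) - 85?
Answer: 77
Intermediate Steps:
N(u, J) = -9
18*(-N(-5*(-2), 7)) - 85 = 18*(-1*(-9)) - 85 = 18*9 - 85 = 162 - 85 = 77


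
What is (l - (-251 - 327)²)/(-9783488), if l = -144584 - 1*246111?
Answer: 65889/889408 ≈ 0.074082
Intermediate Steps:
l = -390695 (l = -144584 - 246111 = -390695)
(l - (-251 - 327)²)/(-9783488) = (-390695 - (-251 - 327)²)/(-9783488) = (-390695 - 1*(-578)²)*(-1/9783488) = (-390695 - 1*334084)*(-1/9783488) = (-390695 - 334084)*(-1/9783488) = -724779*(-1/9783488) = 65889/889408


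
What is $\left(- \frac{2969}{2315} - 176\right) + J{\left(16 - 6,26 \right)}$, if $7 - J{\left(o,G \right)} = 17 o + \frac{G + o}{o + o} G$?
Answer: $- \frac{896096}{2315} \approx -387.08$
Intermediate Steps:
$J{\left(o,G \right)} = 7 - 17 o - \frac{G \left(G + o\right)}{2 o}$ ($J{\left(o,G \right)} = 7 - \left(17 o + \frac{G + o}{o + o} G\right) = 7 - \left(17 o + \frac{G + o}{2 o} G\right) = 7 - \left(17 o + \frac{G \left(G + o\right)}{2 o}\right) = 7 - 17 o - \frac{G \left(G + o\right)}{2 o}$)
$\left(- \frac{2969}{2315} - 176\right) + J{\left(16 - 6,26 \right)} = \left(- \frac{2969}{2315} - 176\right) - \left(6 + 17 \left(16 - 6\right) + \frac{26^{2}}{2 \left(16 - 6\right)}\right) = \left(\left(-2969\right) \frac{1}{2315} - 176\right) - \left(6 + 17 \left(16 - 6\right) + \frac{338}{16 - 6}\right) = \left(- \frac{2969}{2315} - 176\right) - \left(176 + \frac{169}{5}\right) = - \frac{410409}{2315} - \left(176 + \frac{169}{5}\right) = - \frac{410409}{2315} - \frac{1049}{5} = - \frac{896096}{2315}$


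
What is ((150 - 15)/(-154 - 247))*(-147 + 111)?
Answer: 4860/401 ≈ 12.120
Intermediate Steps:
((150 - 15)/(-154 - 247))*(-147 + 111) = (135/(-401))*(-36) = (135*(-1/401))*(-36) = -135/401*(-36) = 4860/401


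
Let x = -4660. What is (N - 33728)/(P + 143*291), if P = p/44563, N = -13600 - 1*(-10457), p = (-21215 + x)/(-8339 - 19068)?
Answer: -45031958596811/50823544087308 ≈ -0.88605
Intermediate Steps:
p = 25875/27407 (p = (-21215 - 4660)/(-8339 - 19068) = -25875/(-27407) = -25875*(-1/27407) = 25875/27407 ≈ 0.94410)
N = -3143 (N = -13600 + 10457 = -3143)
P = 25875/1221338141 (P = (25875/27407)/44563 = (25875/27407)*(1/44563) = 25875/1221338141 ≈ 2.1186e-5)
(N - 33728)/(P + 143*291) = (-3143 - 33728)/(25875/1221338141 + 143*291) = -36871/(25875/1221338141 + 41613) = -36871/50823544087308/1221338141 = -36871*1221338141/50823544087308 = -45031958596811/50823544087308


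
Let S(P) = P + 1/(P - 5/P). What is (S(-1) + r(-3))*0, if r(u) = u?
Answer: 0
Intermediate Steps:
(S(-1) + r(-3))*0 = (-(-4 + (-1)**2)/(-5 + (-1)**2) - 3)*0 = (-(-4 + 1)/(-5 + 1) - 3)*0 = (-1*(-3)/(-4) - 3)*0 = (-1*(-1/4)*(-3) - 3)*0 = (-3/4 - 3)*0 = -15/4*0 = 0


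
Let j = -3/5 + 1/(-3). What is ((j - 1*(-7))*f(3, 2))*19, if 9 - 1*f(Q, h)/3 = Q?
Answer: 10374/5 ≈ 2074.8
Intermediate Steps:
f(Q, h) = 27 - 3*Q
j = -14/15 (j = -3*⅕ + 1*(-⅓) = -⅗ - ⅓ = -14/15 ≈ -0.93333)
((j - 1*(-7))*f(3, 2))*19 = ((-14/15 - 1*(-7))*(27 - 3*3))*19 = ((-14/15 + 7)*(27 - 9))*19 = ((91/15)*18)*19 = (546/5)*19 = 10374/5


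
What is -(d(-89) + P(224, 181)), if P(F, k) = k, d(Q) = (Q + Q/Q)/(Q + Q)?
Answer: -16153/89 ≈ -181.49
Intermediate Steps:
d(Q) = (1 + Q)/(2*Q) (d(Q) = (Q + 1)/((2*Q)) = (1 + Q)*(1/(2*Q)) = (1 + Q)/(2*Q))
-(d(-89) + P(224, 181)) = -((½)*(1 - 89)/(-89) + 181) = -((½)*(-1/89)*(-88) + 181) = -(44/89 + 181) = -1*16153/89 = -16153/89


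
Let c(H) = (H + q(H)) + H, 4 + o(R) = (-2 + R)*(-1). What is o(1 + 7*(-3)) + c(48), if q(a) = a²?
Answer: 2418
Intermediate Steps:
o(R) = -2 - R (o(R) = -4 + (-2 + R)*(-1) = -4 + (2 - R) = -2 - R)
c(H) = H² + 2*H (c(H) = (H + H²) + H = H² + 2*H)
o(1 + 7*(-3)) + c(48) = (-2 - (1 + 7*(-3))) + 48*(2 + 48) = (-2 - (1 - 21)) + 48*50 = (-2 - 1*(-20)) + 2400 = (-2 + 20) + 2400 = 18 + 2400 = 2418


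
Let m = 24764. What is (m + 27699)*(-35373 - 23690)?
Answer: -3098622169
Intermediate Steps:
(m + 27699)*(-35373 - 23690) = (24764 + 27699)*(-35373 - 23690) = 52463*(-59063) = -3098622169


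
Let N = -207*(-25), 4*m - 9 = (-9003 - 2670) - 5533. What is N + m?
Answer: 3503/4 ≈ 875.75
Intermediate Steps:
m = -17197/4 (m = 9/4 + ((-9003 - 2670) - 5533)/4 = 9/4 + (-11673 - 5533)/4 = 9/4 + (¼)*(-17206) = 9/4 - 8603/2 = -17197/4 ≈ -4299.3)
N = 5175
N + m = 5175 - 17197/4 = 3503/4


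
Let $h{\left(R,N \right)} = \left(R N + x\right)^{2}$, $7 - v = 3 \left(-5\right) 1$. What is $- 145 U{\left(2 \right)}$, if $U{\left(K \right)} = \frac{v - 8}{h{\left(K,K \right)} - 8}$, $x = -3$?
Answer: $290$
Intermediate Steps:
$v = 22$ ($v = 7 - 3 \left(-5\right) 1 = 7 - \left(-15\right) 1 = 7 - -15 = 7 + 15 = 22$)
$h{\left(R,N \right)} = \left(-3 + N R\right)^{2}$ ($h{\left(R,N \right)} = \left(R N - 3\right)^{2} = \left(N R - 3\right)^{2} = \left(-3 + N R\right)^{2}$)
$U{\left(K \right)} = \frac{14}{-8 + \left(-3 + K^{2}\right)^{2}}$ ($U{\left(K \right)} = \frac{22 - 8}{\left(-3 + K K\right)^{2} - 8} = \frac{14}{\left(-3 + K^{2}\right)^{2} - 8} = \frac{14}{-8 + \left(-3 + K^{2}\right)^{2}}$)
$- 145 U{\left(2 \right)} = - 145 \frac{14}{-8 + \left(-3 + 2^{2}\right)^{2}} = - 145 \frac{14}{-8 + \left(-3 + 4\right)^{2}} = - 145 \frac{14}{-8 + 1^{2}} = - 145 \frac{14}{-8 + 1} = - 145 \frac{14}{-7} = - 145 \cdot 14 \left(- \frac{1}{7}\right) = \left(-145\right) \left(-2\right) = 290$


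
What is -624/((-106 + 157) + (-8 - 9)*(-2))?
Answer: -624/85 ≈ -7.3412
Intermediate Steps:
-624/((-106 + 157) + (-8 - 9)*(-2)) = -624/(51 - 17*(-2)) = -624/(51 + 34) = -624/85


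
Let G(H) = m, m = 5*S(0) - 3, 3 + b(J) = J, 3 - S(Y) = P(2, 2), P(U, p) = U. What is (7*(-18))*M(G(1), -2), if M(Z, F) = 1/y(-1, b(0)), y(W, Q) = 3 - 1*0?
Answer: -42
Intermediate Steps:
S(Y) = 1 (S(Y) = 3 - 1*2 = 3 - 2 = 1)
b(J) = -3 + J
y(W, Q) = 3 (y(W, Q) = 3 + 0 = 3)
m = 2 (m = 5*1 - 3 = 5 - 3 = 2)
G(H) = 2
M(Z, F) = ⅓ (M(Z, F) = 1/3 = ⅓)
(7*(-18))*M(G(1), -2) = (7*(-18))*(⅓) = -126*⅓ = -42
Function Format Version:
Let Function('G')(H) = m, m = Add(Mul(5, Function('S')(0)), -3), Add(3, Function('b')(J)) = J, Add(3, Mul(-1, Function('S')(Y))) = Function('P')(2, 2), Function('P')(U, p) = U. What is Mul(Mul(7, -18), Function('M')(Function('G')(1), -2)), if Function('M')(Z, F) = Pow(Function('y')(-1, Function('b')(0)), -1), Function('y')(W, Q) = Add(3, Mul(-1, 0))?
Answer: -42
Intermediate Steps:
Function('S')(Y) = 1 (Function('S')(Y) = Add(3, Mul(-1, 2)) = Add(3, -2) = 1)
Function('b')(J) = Add(-3, J)
Function('y')(W, Q) = 3 (Function('y')(W, Q) = Add(3, 0) = 3)
m = 2 (m = Add(Mul(5, 1), -3) = Add(5, -3) = 2)
Function('G')(H) = 2
Function('M')(Z, F) = Rational(1, 3) (Function('M')(Z, F) = Pow(3, -1) = Rational(1, 3))
Mul(Mul(7, -18), Function('M')(Function('G')(1), -2)) = Mul(Mul(7, -18), Rational(1, 3)) = Mul(-126, Rational(1, 3)) = -42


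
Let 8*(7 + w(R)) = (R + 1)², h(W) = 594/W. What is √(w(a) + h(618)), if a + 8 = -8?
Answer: √3748994/412 ≈ 4.6996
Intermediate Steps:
a = -16 (a = -8 - 8 = -16)
w(R) = -7 + (1 + R)²/8 (w(R) = -7 + (R + 1)²/8 = -7 + (1 + R)²/8)
√(w(a) + h(618)) = √((-7 + (1 - 16)²/8) + 594/618) = √((-7 + (⅛)*(-15)²) + 594*(1/618)) = √((-7 + (⅛)*225) + 99/103) = √((-7 + 225/8) + 99/103) = √(169/8 + 99/103) = √(18199/824) = √3748994/412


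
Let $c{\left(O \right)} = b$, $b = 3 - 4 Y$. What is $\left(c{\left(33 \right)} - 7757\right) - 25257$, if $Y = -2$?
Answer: $-33003$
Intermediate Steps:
$b = 11$ ($b = 3 - -8 = 3 + 8 = 11$)
$c{\left(O \right)} = 11$
$\left(c{\left(33 \right)} - 7757\right) - 25257 = \left(11 - 7757\right) - 25257 = -7746 - 25257 = -33003$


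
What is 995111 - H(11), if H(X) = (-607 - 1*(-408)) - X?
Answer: 995321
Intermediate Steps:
H(X) = -199 - X (H(X) = (-607 + 408) - X = -199 - X)
995111 - H(11) = 995111 - (-199 - 1*11) = 995111 - (-199 - 11) = 995111 - 1*(-210) = 995111 + 210 = 995321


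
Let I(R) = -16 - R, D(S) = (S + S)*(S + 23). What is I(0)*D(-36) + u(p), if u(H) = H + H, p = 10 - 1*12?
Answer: -14980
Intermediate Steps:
p = -2 (p = 10 - 12 = -2)
D(S) = 2*S*(23 + S) (D(S) = (2*S)*(23 + S) = 2*S*(23 + S))
u(H) = 2*H
I(0)*D(-36) + u(p) = (-16 - 1*0)*(2*(-36)*(23 - 36)) + 2*(-2) = (-16 + 0)*(2*(-36)*(-13)) - 4 = -16*936 - 4 = -14976 - 4 = -14980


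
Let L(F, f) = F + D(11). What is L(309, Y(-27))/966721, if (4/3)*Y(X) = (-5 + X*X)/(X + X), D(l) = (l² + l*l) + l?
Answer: 562/966721 ≈ 0.00058135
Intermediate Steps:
D(l) = l + 2*l² (D(l) = (l² + l²) + l = 2*l² + l = l + 2*l²)
Y(X) = 3*(-5 + X²)/(8*X) (Y(X) = 3*((-5 + X*X)/(X + X))/4 = 3*((-5 + X²)/((2*X)))/4 = 3*((-5 + X²)*(1/(2*X)))/4 = 3*((-5 + X²)/(2*X))/4 = 3*(-5 + X²)/(8*X))
L(F, f) = 253 + F (L(F, f) = F + 11*(1 + 2*11) = F + 11*(1 + 22) = F + 11*23 = F + 253 = 253 + F)
L(309, Y(-27))/966721 = (253 + 309)/966721 = 562*(1/966721) = 562/966721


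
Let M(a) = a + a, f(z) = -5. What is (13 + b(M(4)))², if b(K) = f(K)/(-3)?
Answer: 1936/9 ≈ 215.11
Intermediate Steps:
M(a) = 2*a
b(K) = 5/3 (b(K) = -5/(-3) = -5*(-⅓) = 5/3)
(13 + b(M(4)))² = (13 + 5/3)² = (44/3)² = 1936/9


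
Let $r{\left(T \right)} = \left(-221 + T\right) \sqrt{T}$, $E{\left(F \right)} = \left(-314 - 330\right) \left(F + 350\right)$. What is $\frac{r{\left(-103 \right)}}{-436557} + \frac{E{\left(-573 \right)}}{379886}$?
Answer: $\frac{71806}{189943} + \frac{108 i \sqrt{103}}{145519} \approx 0.37804 + 0.0075322 i$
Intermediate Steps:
$E{\left(F \right)} = -225400 - 644 F$ ($E{\left(F \right)} = - 644 \left(350 + F\right) = -225400 - 644 F$)
$r{\left(T \right)} = \sqrt{T} \left(-221 + T\right)$
$\frac{r{\left(-103 \right)}}{-436557} + \frac{E{\left(-573 \right)}}{379886} = \frac{\sqrt{-103} \left(-221 - 103\right)}{-436557} + \frac{-225400 - -369012}{379886} = i \sqrt{103} \left(-324\right) \left(- \frac{1}{436557}\right) + \left(-225400 + 369012\right) \frac{1}{379886} = - 324 i \sqrt{103} \left(- \frac{1}{436557}\right) + 143612 \cdot \frac{1}{379886} = \frac{108 i \sqrt{103}}{145519} + \frac{71806}{189943} = \frac{71806}{189943} + \frac{108 i \sqrt{103}}{145519}$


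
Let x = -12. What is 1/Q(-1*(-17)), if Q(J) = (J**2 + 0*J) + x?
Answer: 1/277 ≈ 0.0036101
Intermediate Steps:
Q(J) = -12 + J**2 (Q(J) = (J**2 + 0*J) - 12 = (J**2 + 0) - 12 = J**2 - 12 = -12 + J**2)
1/Q(-1*(-17)) = 1/(-12 + (-1*(-17))**2) = 1/(-12 + 17**2) = 1/(-12 + 289) = 1/277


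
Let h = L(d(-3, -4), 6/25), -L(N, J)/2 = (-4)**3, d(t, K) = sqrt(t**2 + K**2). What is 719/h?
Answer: 719/128 ≈ 5.6172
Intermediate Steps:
d(t, K) = sqrt(K**2 + t**2)
L(N, J) = 128 (L(N, J) = -2*(-4)**3 = -2*(-64) = 128)
h = 128
719/h = 719/128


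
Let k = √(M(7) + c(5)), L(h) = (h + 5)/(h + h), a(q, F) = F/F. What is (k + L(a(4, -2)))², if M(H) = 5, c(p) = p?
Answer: (3 + √10)² ≈ 37.974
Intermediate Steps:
a(q, F) = 1
L(h) = (5 + h)/(2*h) (L(h) = (5 + h)/((2*h)) = (5 + h)*(1/(2*h)) = (5 + h)/(2*h))
k = √10 (k = √(5 + 5) = √10 ≈ 3.1623)
(k + L(a(4, -2)))² = (√10 + (½)*(5 + 1)/1)² = (√10 + (½)*1*6)² = (√10 + 3)² = (3 + √10)²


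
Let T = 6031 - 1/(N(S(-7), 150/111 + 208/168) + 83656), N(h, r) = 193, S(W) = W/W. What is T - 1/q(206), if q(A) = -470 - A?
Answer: 341848766817/56681924 ≈ 6031.0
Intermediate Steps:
S(W) = 1
T = 505693318/83849 (T = 6031 - 1/(193 + 83656) = 6031 - 1/83849 = 505693318/83849 ≈ 6031.0)
T - 1/q(206) = 505693318/83849 - 1/(-470 - 1*206) = 505693318/83849 - 1/(-470 - 206) = 505693318/83849 - 1/(-676) = 505693318/83849 - 1*(-1/676) = 505693318/83849 + 1/676 = 341848766817/56681924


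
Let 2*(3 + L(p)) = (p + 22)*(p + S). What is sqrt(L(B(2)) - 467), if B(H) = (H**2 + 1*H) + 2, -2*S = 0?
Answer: 5*I*sqrt(14) ≈ 18.708*I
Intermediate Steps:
S = 0 (S = -1/2*0 = 0)
B(H) = 2 + H + H**2 (B(H) = (H**2 + H) + 2 = (H + H**2) + 2 = 2 + H + H**2)
L(p) = -3 + p*(22 + p)/2 (L(p) = -3 + ((p + 22)*(p + 0))/2 = -3 + ((22 + p)*p)/2 = -3 + (p*(22 + p))/2 = -3 + p*(22 + p)/2)
sqrt(L(B(2)) - 467) = sqrt((-3 + (2 + 2 + 2**2)**2/2 + 11*(2 + 2 + 2**2)) - 467) = sqrt((-3 + (2 + 2 + 4)**2/2 + 11*(2 + 2 + 4)) - 467) = sqrt((-3 + (1/2)*8**2 + 11*8) - 467) = sqrt((-3 + (1/2)*64 + 88) - 467) = sqrt((-3 + 32 + 88) - 467) = sqrt(117 - 467) = sqrt(-350) = 5*I*sqrt(14)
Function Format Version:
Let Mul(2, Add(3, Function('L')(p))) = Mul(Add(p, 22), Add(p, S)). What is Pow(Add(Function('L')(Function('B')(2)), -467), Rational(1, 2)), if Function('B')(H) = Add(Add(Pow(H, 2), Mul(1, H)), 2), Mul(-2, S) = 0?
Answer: Mul(5, I, Pow(14, Rational(1, 2))) ≈ Mul(18.708, I)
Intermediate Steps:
S = 0 (S = Mul(Rational(-1, 2), 0) = 0)
Function('B')(H) = Add(2, H, Pow(H, 2)) (Function('B')(H) = Add(Add(Pow(H, 2), H), 2) = Add(Add(H, Pow(H, 2)), 2) = Add(2, H, Pow(H, 2)))
Function('L')(p) = Add(-3, Mul(Rational(1, 2), p, Add(22, p))) (Function('L')(p) = Add(-3, Mul(Rational(1, 2), Mul(Add(p, 22), Add(p, 0)))) = Add(-3, Mul(Rational(1, 2), Mul(Add(22, p), p))) = Add(-3, Mul(Rational(1, 2), Mul(p, Add(22, p)))) = Add(-3, Mul(Rational(1, 2), p, Add(22, p))))
Pow(Add(Function('L')(Function('B')(2)), -467), Rational(1, 2)) = Pow(Add(Add(-3, Mul(Rational(1, 2), Pow(Add(2, 2, Pow(2, 2)), 2)), Mul(11, Add(2, 2, Pow(2, 2)))), -467), Rational(1, 2)) = Pow(Add(Add(-3, Mul(Rational(1, 2), Pow(Add(2, 2, 4), 2)), Mul(11, Add(2, 2, 4))), -467), Rational(1, 2)) = Pow(Add(Add(-3, Mul(Rational(1, 2), Pow(8, 2)), Mul(11, 8)), -467), Rational(1, 2)) = Pow(Add(Add(-3, Mul(Rational(1, 2), 64), 88), -467), Rational(1, 2)) = Pow(Add(Add(-3, 32, 88), -467), Rational(1, 2)) = Pow(Add(117, -467), Rational(1, 2)) = Pow(-350, Rational(1, 2)) = Mul(5, I, Pow(14, Rational(1, 2)))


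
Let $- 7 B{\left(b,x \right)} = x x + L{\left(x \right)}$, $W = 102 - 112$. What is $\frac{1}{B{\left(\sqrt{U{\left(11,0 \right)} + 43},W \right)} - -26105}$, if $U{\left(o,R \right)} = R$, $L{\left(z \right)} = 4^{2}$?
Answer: $\frac{7}{182619} \approx 3.8331 \cdot 10^{-5}$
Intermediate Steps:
$W = -10$ ($W = 102 - 112 = -10$)
$L{\left(z \right)} = 16$
$B{\left(b,x \right)} = - \frac{16}{7} - \frac{x^{2}}{7}$ ($B{\left(b,x \right)} = - \frac{x x + 16}{7} = - \frac{x^{2} + 16}{7} = - \frac{16 + x^{2}}{7} = - \frac{16}{7} - \frac{x^{2}}{7}$)
$\frac{1}{B{\left(\sqrt{U{\left(11,0 \right)} + 43},W \right)} - -26105} = \frac{1}{\left(- \frac{16}{7} - \frac{\left(-10\right)^{2}}{7}\right) - -26105} = \frac{1}{\left(- \frac{16}{7} - \frac{100}{7}\right) + 26105} = \frac{1}{- \frac{116}{7} + 26105} = \frac{1}{\frac{182619}{7}} = \frac{7}{182619}$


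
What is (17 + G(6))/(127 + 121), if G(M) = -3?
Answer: 7/124 ≈ 0.056452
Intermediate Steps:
(17 + G(6))/(127 + 121) = (17 - 3)/(127 + 121) = 14/248 = 14*(1/248) = 7/124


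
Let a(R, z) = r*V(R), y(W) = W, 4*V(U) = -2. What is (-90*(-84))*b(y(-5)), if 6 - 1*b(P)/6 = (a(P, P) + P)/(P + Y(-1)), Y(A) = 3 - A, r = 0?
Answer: 45360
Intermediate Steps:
V(U) = -½ (V(U) = (¼)*(-2) = -½)
a(R, z) = 0 (a(R, z) = 0*(-½) = 0)
b(P) = 36 - 6*P/(4 + P) (b(P) = 36 - 6*(0 + P)/(P + (3 - 1*(-1))) = 36 - 6*P/(P + (3 + 1)) = 36 - 6*P/(P + 4) = 36 - 6*P/(4 + P))
(-90*(-84))*b(y(-5)) = (-90*(-84))*(6*(24 + 5*(-5))/(4 - 5)) = 7560*(6*(24 - 25)/(-1)) = 7560*(6*(-1)*(-1)) = 7560*6 = 45360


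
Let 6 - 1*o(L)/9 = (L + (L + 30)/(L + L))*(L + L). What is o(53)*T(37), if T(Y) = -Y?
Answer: 1896435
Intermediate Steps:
o(L) = 54 - 18*L*(L + (30 + L)/(2*L)) (o(L) = 54 - 9*(L + (L + 30)/(L + L))*(L + L) = 54 - 9*(L + (30 + L)/((2*L)))*2*L = 54 - 9*(L + (30 + L)*(1/(2*L)))*2*L = 54 - 9*(L + (30 + L)/(2*L))*2*L = 54 - 18*L*(L + (30 + L)/(2*L)))
o(53)*T(37) = (-216 - 18*53**2 - 9*53)*(-1*37) = (-216 - 18*2809 - 477)*(-37) = (-216 - 50562 - 477)*(-37) = -51255*(-37) = 1896435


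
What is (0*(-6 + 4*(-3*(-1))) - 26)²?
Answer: 676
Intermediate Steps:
(0*(-6 + 4*(-3*(-1))) - 26)² = (0*(-6 + 4*3) - 26)² = (0*(-6 + 12) - 26)² = (0*6 - 26)² = (0 - 26)² = (-26)² = 676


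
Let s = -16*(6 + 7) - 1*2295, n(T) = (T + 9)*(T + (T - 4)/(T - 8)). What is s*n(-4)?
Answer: 125150/3 ≈ 41717.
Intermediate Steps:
n(T) = (9 + T)*(T + (-4 + T)/(-8 + T))
s = -2503 (s = -16*13 - 2295 = -208 - 2295 = -2503)
s*n(-4) = -2503*(-36 + (-4)³ - 67*(-4) + 2*(-4)²)/(-8 - 4) = -2503*(-36 - 64 + 268 + 2*16)/(-12) = -(-2503)*(-36 - 64 + 268 + 32)/12 = -(-2503)*200/12 = -2503*(-50/3) = 125150/3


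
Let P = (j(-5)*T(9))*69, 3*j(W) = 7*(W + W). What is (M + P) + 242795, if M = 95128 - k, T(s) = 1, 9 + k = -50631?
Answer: 386953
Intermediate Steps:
k = -50640 (k = -9 - 50631 = -50640)
M = 145768 (M = 95128 - 1*(-50640) = 95128 + 50640 = 145768)
j(W) = 14*W/3 (j(W) = (7*(W + W))/3 = (7*(2*W))/3 = (14*W)/3 = 14*W/3)
P = -1610 (P = (((14/3)*(-5))*1)*69 = -70/3*1*69 = -70/3*69 = -1610)
(M + P) + 242795 = (145768 - 1610) + 242795 = 144158 + 242795 = 386953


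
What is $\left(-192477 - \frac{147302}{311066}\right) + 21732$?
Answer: $- \frac{26556555736}{155533} \approx -1.7075 \cdot 10^{5}$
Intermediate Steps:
$\left(-192477 - \frac{147302}{311066}\right) + 21732 = \left(-192477 - \frac{73651}{155533}\right) + 21732 = - \frac{29936598892}{155533} + 21732 = - \frac{26556555736}{155533}$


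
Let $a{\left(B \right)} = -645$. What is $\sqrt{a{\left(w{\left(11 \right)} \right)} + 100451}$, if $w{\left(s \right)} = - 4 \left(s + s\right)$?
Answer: $\sqrt{99806} \approx 315.92$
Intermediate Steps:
$w{\left(s \right)} = - 8 s$ ($w{\left(s \right)} = - 4 \cdot 2 s = - 8 s$)
$\sqrt{a{\left(w{\left(11 \right)} \right)} + 100451} = \sqrt{-645 + 100451} = \sqrt{99806}$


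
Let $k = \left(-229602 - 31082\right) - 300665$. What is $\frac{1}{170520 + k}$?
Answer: $- \frac{1}{390829} \approx -2.5587 \cdot 10^{-6}$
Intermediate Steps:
$k = -561349$ ($k = \left(-229602 - 31082\right) - 300665 = -260684 - 300665 = -561349$)
$\frac{1}{170520 + k} = \frac{1}{170520 - 561349} = \frac{1}{-390829} = - \frac{1}{390829}$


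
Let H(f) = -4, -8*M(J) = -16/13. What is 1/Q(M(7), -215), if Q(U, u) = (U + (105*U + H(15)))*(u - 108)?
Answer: -13/51680 ≈ -0.00025155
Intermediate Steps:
M(J) = 2/13 (M(J) = -(-2)/13 = -⅛*(-16/13) = 2/13)
Q(U, u) = (-108 + u)*(-4 + 106*U) (Q(U, u) = (U + (105*U - 4))*(u - 108) = (U + (-4 + 105*U))*(-108 + u) = (-4 + 106*U)*(-108 + u) = (-108 + u)*(-4 + 106*U))
1/Q(M(7), -215) = 1/(432 - 11448*2/13 - 4*(-215) + 106*(2/13)*(-215)) = 1/(432 - 22896/13 + 860 - 45580/13) = 1/(-51680/13) = -13/51680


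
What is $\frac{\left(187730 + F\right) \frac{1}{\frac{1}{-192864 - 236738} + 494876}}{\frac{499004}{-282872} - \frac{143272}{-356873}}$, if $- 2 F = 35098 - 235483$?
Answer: $- \frac{3121659720283774301830}{7310954478862946481777} \approx -0.42698$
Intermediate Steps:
$F = \frac{200385}{2}$ ($F = - \frac{35098 - 235483}{2} = \left(- \frac{1}{2}\right) \left(-200385\right) = \frac{200385}{2} \approx 1.0019 \cdot 10^{5}$)
$\frac{\left(187730 + F\right) \frac{1}{\frac{1}{-192864 - 236738} + 494876}}{\frac{499004}{-282872} - \frac{143272}{-356873}} = \frac{\left(187730 + \frac{200385}{2}\right) \frac{1}{\frac{1}{-192864 - 236738} + 494876}}{\frac{499004}{-282872} - \frac{143272}{-356873}} = \frac{\frac{575845}{2} \frac{1}{\frac{1}{-429602} + 494876}}{499004 \left(- \frac{1}{282872}\right) - - \frac{143272}{356873}} = \frac{\frac{575845}{2} \frac{1}{- \frac{1}{429602} + 494876}}{- \frac{124751}{70718} + \frac{143272}{356873}} = \frac{\frac{575845}{2} \frac{1}{\frac{212599719351}{429602}}}{- \frac{34388354327}{25237344814}} = \frac{575845}{2} \cdot \frac{429602}{212599719351} \left(- \frac{25237344814}{34388354327}\right) = \frac{123692081845}{212599719351} \left(- \frac{25237344814}{34388354327}\right) = - \frac{3121659720283774301830}{7310954478862946481777}$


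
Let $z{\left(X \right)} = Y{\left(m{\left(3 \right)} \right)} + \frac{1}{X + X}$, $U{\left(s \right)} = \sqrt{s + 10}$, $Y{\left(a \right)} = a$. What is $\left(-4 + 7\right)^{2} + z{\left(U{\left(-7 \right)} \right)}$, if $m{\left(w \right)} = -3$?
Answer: $6 + \frac{\sqrt{3}}{6} \approx 6.2887$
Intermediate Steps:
$U{\left(s \right)} = \sqrt{10 + s}$
$z{\left(X \right)} = -3 + \frac{1}{2 X}$ ($z{\left(X \right)} = -3 + \frac{1}{X + X} = -3 + \frac{1}{2 X}$)
$\left(-4 + 7\right)^{2} + z{\left(U{\left(-7 \right)} \right)} = \left(-4 + 7\right)^{2} - \left(3 - \frac{1}{2 \sqrt{10 - 7}}\right) = 3^{2} - \left(3 - \frac{1}{2 \sqrt{3}}\right) = 9 - \left(3 - \frac{\frac{1}{3} \sqrt{3}}{2}\right) = 9 - \left(3 - \frac{\sqrt{3}}{6}\right) = 6 + \frac{\sqrt{3}}{6}$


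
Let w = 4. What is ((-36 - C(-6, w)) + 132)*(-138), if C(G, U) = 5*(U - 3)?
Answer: -12558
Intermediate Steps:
C(G, U) = -15 + 5*U (C(G, U) = 5*(-3 + U) = -15 + 5*U)
((-36 - C(-6, w)) + 132)*(-138) = ((-36 - (-15 + 5*4)) + 132)*(-138) = ((-36 - (-15 + 20)) + 132)*(-138) = ((-36 - 1*5) + 132)*(-138) = ((-36 - 5) + 132)*(-138) = (-41 + 132)*(-138) = 91*(-138) = -12558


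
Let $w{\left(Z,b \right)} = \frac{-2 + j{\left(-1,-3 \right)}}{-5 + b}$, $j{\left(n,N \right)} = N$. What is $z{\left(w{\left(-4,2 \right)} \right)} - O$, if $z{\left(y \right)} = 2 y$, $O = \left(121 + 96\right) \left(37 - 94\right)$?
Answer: $\frac{37117}{3} \approx 12372.0$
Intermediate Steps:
$w{\left(Z,b \right)} = - \frac{5}{-5 + b}$ ($w{\left(Z,b \right)} = \frac{-2 - 3}{-5 + b} = - \frac{5}{-5 + b}$)
$O = -12369$ ($O = 217 \left(-57\right) = -12369$)
$z{\left(w{\left(-4,2 \right)} \right)} - O = 2 \left(- \frac{5}{-5 + 2}\right) - -12369 = 2 \left(- \frac{5}{-3}\right) + 12369 = 2 \left(\left(-5\right) \left(- \frac{1}{3}\right)\right) + 12369 = 2 \cdot \frac{5}{3} + 12369 = \frac{10}{3} + 12369 = \frac{37117}{3}$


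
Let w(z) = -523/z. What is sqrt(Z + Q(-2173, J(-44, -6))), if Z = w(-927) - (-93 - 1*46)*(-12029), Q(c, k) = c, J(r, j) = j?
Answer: I*sqrt(159854618255)/309 ≈ 1293.9*I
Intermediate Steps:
Z = -1549972214/927 (Z = -523/(-927) - (-93 - 1*46)*(-12029) = -523*(-1/927) - (-93 - 46)*(-12029) = 523/927 - (-139)*(-12029) = 523/927 - 1*1672031 = 523/927 - 1672031 = -1549972214/927 ≈ -1.6720e+6)
sqrt(Z + Q(-2173, J(-44, -6))) = sqrt(-1549972214/927 - 2173) = sqrt(-1551986585/927) = I*sqrt(159854618255)/309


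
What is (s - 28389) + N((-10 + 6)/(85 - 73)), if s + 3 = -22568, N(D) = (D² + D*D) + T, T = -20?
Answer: -458818/9 ≈ -50980.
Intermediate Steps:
N(D) = -20 + 2*D² (N(D) = (D² + D*D) - 20 = (D² + D²) - 20 = 2*D² - 20 = -20 + 2*D²)
s = -22571 (s = -3 - 22568 = -22571)
(s - 28389) + N((-10 + 6)/(85 - 73)) = (-22571 - 28389) + (-20 + 2*((-10 + 6)/(85 - 73))²) = -50960 + (-20 + 2*(-4/12)²) = -50960 + (-20 + 2*(-4*1/12)²) = -50960 + (-20 + 2*(-⅓)²) = -50960 + (-20 + 2*(⅑)) = -50960 + (-20 + 2/9) = -50960 - 178/9 = -458818/9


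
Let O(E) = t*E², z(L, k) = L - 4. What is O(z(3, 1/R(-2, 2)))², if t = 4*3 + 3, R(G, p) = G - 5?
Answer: 225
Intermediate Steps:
R(G, p) = -5 + G
t = 15 (t = 12 + 3 = 15)
z(L, k) = -4 + L
O(E) = 15*E²
O(z(3, 1/R(-2, 2)))² = (15*(-4 + 3)²)² = (15*(-1)²)² = (15*1)² = 15² = 225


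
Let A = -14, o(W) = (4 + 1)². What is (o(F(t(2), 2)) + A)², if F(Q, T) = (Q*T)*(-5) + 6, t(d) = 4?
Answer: 121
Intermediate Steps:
F(Q, T) = 6 - 5*Q*T (F(Q, T) = -5*Q*T + 6 = 6 - 5*Q*T)
o(W) = 25 (o(W) = 5² = 25)
(o(F(t(2), 2)) + A)² = (25 - 14)² = 11² = 121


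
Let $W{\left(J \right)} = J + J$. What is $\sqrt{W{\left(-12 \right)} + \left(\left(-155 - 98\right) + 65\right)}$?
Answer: $2 i \sqrt{53} \approx 14.56 i$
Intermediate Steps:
$W{\left(J \right)} = 2 J$
$\sqrt{W{\left(-12 \right)} + \left(\left(-155 - 98\right) + 65\right)} = \sqrt{2 \left(-12\right) + \left(\left(-155 - 98\right) + 65\right)} = \sqrt{-24 + \left(-253 + 65\right)} = \sqrt{-24 - 188} = \sqrt{-212} = 2 i \sqrt{53}$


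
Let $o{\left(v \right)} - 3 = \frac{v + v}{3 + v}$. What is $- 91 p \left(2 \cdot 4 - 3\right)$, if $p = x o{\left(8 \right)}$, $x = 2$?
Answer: $- \frac{44590}{11} \approx -4053.6$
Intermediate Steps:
$o{\left(v \right)} = 3 + \frac{2 v}{3 + v}$ ($o{\left(v \right)} = 3 + \frac{v + v}{3 + v} = 3 + \frac{2 v}{3 + v}$)
$p = \frac{98}{11}$ ($p = 2 \frac{9 + 5 \cdot 8}{3 + 8} = 2 \frac{9 + 40}{11} = 2 \cdot \frac{1}{11} \cdot 49 = 2 \cdot \frac{49}{11} = \frac{98}{11} \approx 8.9091$)
$- 91 p \left(2 \cdot 4 - 3\right) = \left(-91\right) \frac{98}{11} \left(2 \cdot 4 - 3\right) = - \frac{8918 \left(8 - 3\right)}{11} = \left(- \frac{8918}{11}\right) 5 = - \frac{44590}{11}$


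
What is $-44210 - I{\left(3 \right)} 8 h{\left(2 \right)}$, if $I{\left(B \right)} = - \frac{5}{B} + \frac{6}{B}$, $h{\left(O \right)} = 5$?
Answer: $- \frac{132670}{3} \approx -44223.0$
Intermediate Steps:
$I{\left(B \right)} = \frac{1}{B}$
$-44210 - I{\left(3 \right)} 8 h{\left(2 \right)} = -44210 - \frac{1}{3} \cdot 8 \cdot 5 = -44210 - \frac{8}{3} \cdot 5 = -44210 - \frac{40}{3} = - \frac{132670}{3}$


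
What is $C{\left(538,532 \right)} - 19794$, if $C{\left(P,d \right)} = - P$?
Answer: $-20332$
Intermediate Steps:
$C{\left(538,532 \right)} - 19794 = \left(-1\right) 538 - 19794 = -538 - 19794 = -20332$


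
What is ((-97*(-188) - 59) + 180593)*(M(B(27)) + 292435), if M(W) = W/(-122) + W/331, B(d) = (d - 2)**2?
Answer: 1173635432079825/20191 ≈ 5.8127e+10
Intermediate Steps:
B(d) = (-2 + d)**2
M(W) = -209*W/40382 (M(W) = W*(-1/122) + W*(1/331) = -W/122 + W/331 = -209*W/40382)
((-97*(-188) - 59) + 180593)*(M(B(27)) + 292435) = ((-97*(-188) - 59) + 180593)*(-209*(-2 + 27)**2/40382 + 292435) = ((18236 - 59) + 180593)*(-209/40382*25**2 + 292435) = (18177 + 180593)*(-209/40382*625 + 292435) = 198770*(-130625/40382 + 292435) = 198770*(11808979545/40382) = 1173635432079825/20191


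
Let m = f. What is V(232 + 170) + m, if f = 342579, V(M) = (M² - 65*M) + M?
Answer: 478455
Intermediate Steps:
V(M) = M² - 64*M
m = 342579
V(232 + 170) + m = (232 + 170)*(-64 + (232 + 170)) + 342579 = 402*(-64 + 402) + 342579 = 402*338 + 342579 = 135876 + 342579 = 478455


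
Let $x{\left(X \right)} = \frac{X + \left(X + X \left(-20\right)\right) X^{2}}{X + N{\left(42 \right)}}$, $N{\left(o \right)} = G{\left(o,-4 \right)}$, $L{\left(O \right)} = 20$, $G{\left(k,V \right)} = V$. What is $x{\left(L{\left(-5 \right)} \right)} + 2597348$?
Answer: $\frac{10351397}{4} \approx 2.5878 \cdot 10^{6}$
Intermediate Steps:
$N{\left(o \right)} = -4$
$x{\left(X \right)} = \frac{X - 19 X^{3}}{-4 + X}$ ($x{\left(X \right)} = \frac{X + \left(X + X \left(-20\right)\right) X^{2}}{X - 4} = \frac{X + \left(X - 20 X\right) X^{2}}{-4 + X} = \frac{X + - 19 X X^{2}}{-4 + X} = \frac{X - 19 X^{3}}{-4 + X}$)
$x{\left(L{\left(-5 \right)} \right)} + 2597348 = \frac{20 - 19 \cdot 20^{3}}{-4 + 20} + 2597348 = \frac{20 - 152000}{16} + 2597348 = \frac{1}{16} \left(-151980\right) + 2597348 = - \frac{37995}{4} + 2597348 = \frac{10351397}{4}$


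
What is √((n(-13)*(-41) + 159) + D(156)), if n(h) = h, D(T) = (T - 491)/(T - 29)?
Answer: √11118723/127 ≈ 26.256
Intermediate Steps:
D(T) = (-491 + T)/(-29 + T)
√((n(-13)*(-41) + 159) + D(156)) = √((-13*(-41) + 159) + (-491 + 156)/(-29 + 156)) = √((533 + 159) - 335/127) = √(692 + (1/127)*(-335)) = √(692 - 335/127) = √(87549/127) = √11118723/127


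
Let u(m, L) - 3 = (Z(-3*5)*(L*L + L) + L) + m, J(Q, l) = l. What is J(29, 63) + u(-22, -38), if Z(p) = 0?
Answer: 6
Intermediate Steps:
u(m, L) = 3 + L + m (u(m, L) = 3 + ((0*(L*L + L) + L) + m) = 3 + ((0*(L² + L) + L) + m) = 3 + ((0*(L + L²) + L) + m) = 3 + ((0 + L) + m) = 3 + (L + m) = 3 + L + m)
J(29, 63) + u(-22, -38) = 63 + (3 - 38 - 22) = 63 - 57 = 6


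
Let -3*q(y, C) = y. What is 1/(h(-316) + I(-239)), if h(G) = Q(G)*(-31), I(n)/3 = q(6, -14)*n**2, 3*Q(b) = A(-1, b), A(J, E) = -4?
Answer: -3/1028054 ≈ -2.9181e-6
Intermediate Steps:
q(y, C) = -y/3
Q(b) = -4/3 (Q(b) = (1/3)*(-4) = -4/3)
I(n) = -6*n**2 (I(n) = 3*((-1/3*6)*n**2) = 3*(-2*n**2) = -6*n**2)
h(G) = 124/3 (h(G) = -4/3*(-31) = 124/3)
1/(h(-316) + I(-239)) = 1/(124/3 - 6*(-239)**2) = 1/(124/3 - 6*57121) = 1/(124/3 - 342726) = 1/(-1028054/3) = -3/1028054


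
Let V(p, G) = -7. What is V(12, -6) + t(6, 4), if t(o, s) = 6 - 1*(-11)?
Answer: 10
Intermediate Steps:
t(o, s) = 17 (t(o, s) = 6 + 11 = 17)
V(12, -6) + t(6, 4) = -7 + 17 = 10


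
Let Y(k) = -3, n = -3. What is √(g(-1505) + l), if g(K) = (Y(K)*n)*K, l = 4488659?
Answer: √4475114 ≈ 2115.4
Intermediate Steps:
g(K) = 9*K (g(K) = (-3*(-3))*K = 9*K)
√(g(-1505) + l) = √(9*(-1505) + 4488659) = √(-13545 + 4488659) = √4475114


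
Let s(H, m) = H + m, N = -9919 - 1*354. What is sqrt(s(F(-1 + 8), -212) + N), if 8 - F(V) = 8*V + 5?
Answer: I*sqrt(10538) ≈ 102.65*I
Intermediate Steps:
F(V) = 3 - 8*V (F(V) = 8 - (8*V + 5) = 8 - (5 + 8*V) = 8 + (-5 - 8*V) = 3 - 8*V)
N = -10273 (N = -9919 - 354 = -10273)
sqrt(s(F(-1 + 8), -212) + N) = sqrt(((3 - 8*(-1 + 8)) - 212) - 10273) = sqrt(((3 - 8*7) - 212) - 10273) = sqrt(((3 - 56) - 212) - 10273) = sqrt((-53 - 212) - 10273) = sqrt(-265 - 10273) = sqrt(-10538) = I*sqrt(10538)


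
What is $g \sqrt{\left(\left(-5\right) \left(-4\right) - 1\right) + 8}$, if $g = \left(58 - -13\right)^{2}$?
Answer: $15123 \sqrt{3} \approx 26194.0$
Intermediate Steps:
$g = 5041$ ($g = \left(58 + 13\right)^{2} = 71^{2} = 5041$)
$g \sqrt{\left(\left(-5\right) \left(-4\right) - 1\right) + 8} = 5041 \sqrt{\left(\left(-5\right) \left(-4\right) - 1\right) + 8} = 5041 \sqrt{\left(20 - 1\right) + 8} = 5041 \sqrt{19 + 8} = 5041 \sqrt{27} = 5041 \cdot 3 \sqrt{3} = 15123 \sqrt{3}$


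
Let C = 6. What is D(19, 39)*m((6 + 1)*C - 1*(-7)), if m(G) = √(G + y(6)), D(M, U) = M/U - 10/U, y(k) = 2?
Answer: 3*√51/13 ≈ 1.6480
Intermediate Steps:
D(M, U) = -10/U + M/U
m(G) = √(2 + G) (m(G) = √(G + 2) = √(2 + G))
D(19, 39)*m((6 + 1)*C - 1*(-7)) = ((-10 + 19)/39)*√(2 + ((6 + 1)*6 - 1*(-7))) = ((1/39)*9)*√(2 + (7*6 + 7)) = 3*√(2 + (42 + 7))/13 = 3*√(2 + 49)/13 = 3*√51/13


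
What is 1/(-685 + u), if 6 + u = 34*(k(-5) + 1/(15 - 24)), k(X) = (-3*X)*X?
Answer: -9/29203 ≈ -0.00030819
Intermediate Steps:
k(X) = -3*X**2
u = -23038/9 (u = -6 + 34*(-3*(-5)**2 + 1/(15 - 24)) = -6 + 34*(-3*25 + 1/(-9)) = -6 + 34*(-75 - 1/9) = -6 + 34*(-676/9) = -6 - 22984/9 = -23038/9 ≈ -2559.8)
1/(-685 + u) = 1/(-685 - 23038/9) = 1/(-29203/9) = -9/29203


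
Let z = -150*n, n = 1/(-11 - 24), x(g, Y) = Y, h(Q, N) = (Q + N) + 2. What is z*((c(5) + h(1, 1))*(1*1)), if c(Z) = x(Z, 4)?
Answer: 240/7 ≈ 34.286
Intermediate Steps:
h(Q, N) = 2 + N + Q (h(Q, N) = (N + Q) + 2 = 2 + N + Q)
c(Z) = 4
n = -1/35 (n = 1/(-35) = -1/35 ≈ -0.028571)
z = 30/7 (z = -150*(-1/35) = 30/7 ≈ 4.2857)
z*((c(5) + h(1, 1))*(1*1)) = 30*((4 + (2 + 1 + 1))*(1*1))/7 = 30*((4 + 4)*1)/7 = 30*(8*1)/7 = (30/7)*8 = 240/7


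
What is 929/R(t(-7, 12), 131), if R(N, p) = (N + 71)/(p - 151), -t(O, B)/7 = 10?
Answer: -18580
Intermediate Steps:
t(O, B) = -70 (t(O, B) = -7*10 = -70)
R(N, p) = (71 + N)/(-151 + p)
929/R(t(-7, 12), 131) = 929/(((71 - 70)/(-151 + 131))) = 929/((1/(-20))) = 929/((-1/20*1)) = 929/(-1/20) = 929*(-20) = -18580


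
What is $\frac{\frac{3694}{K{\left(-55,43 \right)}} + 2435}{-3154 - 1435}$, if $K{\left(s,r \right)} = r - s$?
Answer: $- \frac{121162}{224861} \approx -0.53883$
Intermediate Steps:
$\frac{\frac{3694}{K{\left(-55,43 \right)}} + 2435}{-3154 - 1435} = \frac{\frac{3694}{43 - -55} + 2435}{-3154 - 1435} = \frac{\frac{3694}{43 + 55} + 2435}{-4589} = \left(\frac{3694}{98} + 2435\right) \left(- \frac{1}{4589}\right) = \left(3694 \cdot \frac{1}{98} + 2435\right) \left(- \frac{1}{4589}\right) = \left(\frac{1847}{49} + 2435\right) \left(- \frac{1}{4589}\right) = \frac{121162}{49} \left(- \frac{1}{4589}\right) = - \frac{121162}{224861}$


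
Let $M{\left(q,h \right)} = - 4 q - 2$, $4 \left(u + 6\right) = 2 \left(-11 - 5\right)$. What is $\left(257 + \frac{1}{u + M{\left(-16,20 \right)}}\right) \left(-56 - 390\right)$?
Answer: $- \frac{2751151}{24} \approx -1.1463 \cdot 10^{5}$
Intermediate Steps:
$u = -14$ ($u = -6 + \frac{2 \left(-11 - 5\right)}{4} = -6 + \frac{2 \left(-16\right)}{4} = -6 + \frac{1}{4} \left(-32\right) = -6 - 8 = -14$)
$M{\left(q,h \right)} = -2 - 4 q$
$\left(257 + \frac{1}{u + M{\left(-16,20 \right)}}\right) \left(-56 - 390\right) = \left(257 + \frac{1}{-14 - -62}\right) \left(-56 - 390\right) = \left(257 + \frac{1}{-14 + \left(-2 + 64\right)}\right) \left(-446\right) = \left(257 + \frac{1}{-14 + 62}\right) \left(-446\right) = \left(257 + \frac{1}{48}\right) \left(-446\right) = \frac{12337}{48} \left(-446\right) = - \frac{2751151}{24}$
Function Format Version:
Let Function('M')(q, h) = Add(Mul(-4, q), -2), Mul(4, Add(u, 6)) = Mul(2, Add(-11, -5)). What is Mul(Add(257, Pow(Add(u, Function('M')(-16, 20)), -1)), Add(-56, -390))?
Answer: Rational(-2751151, 24) ≈ -1.1463e+5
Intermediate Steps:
u = -14 (u = Add(-6, Mul(Rational(1, 4), Mul(2, Add(-11, -5)))) = Add(-6, Mul(Rational(1, 4), Mul(2, -16))) = Add(-6, Mul(Rational(1, 4), -32)) = Add(-6, -8) = -14)
Function('M')(q, h) = Add(-2, Mul(-4, q))
Mul(Add(257, Pow(Add(u, Function('M')(-16, 20)), -1)), Add(-56, -390)) = Mul(Add(257, Pow(Add(-14, Add(-2, Mul(-4, -16))), -1)), Add(-56, -390)) = Mul(Add(257, Pow(Add(-14, Add(-2, 64)), -1)), -446) = Mul(Add(257, Pow(Add(-14, 62), -1)), -446) = Mul(Add(257, Pow(48, -1)), -446) = Mul(Add(257, Rational(1, 48)), -446) = Mul(Rational(12337, 48), -446) = Rational(-2751151, 24)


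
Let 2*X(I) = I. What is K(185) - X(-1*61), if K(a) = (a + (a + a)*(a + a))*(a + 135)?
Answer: 87734461/2 ≈ 4.3867e+7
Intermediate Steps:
X(I) = I/2
K(a) = (135 + a)*(a + 4*a²) (K(a) = (a + (2*a)*(2*a))*(135 + a) = (a + 4*a²)*(135 + a) = (135 + a)*(a + 4*a²))
K(185) - X(-1*61) = 185*(135 + 4*185² + 541*185) - (-1*61)/2 = 185*(135 + 4*34225 + 100085) - (-61)/2 = 185*(135 + 136900 + 100085) - 1*(-61/2) = 185*237120 + 61/2 = 43867200 + 61/2 = 87734461/2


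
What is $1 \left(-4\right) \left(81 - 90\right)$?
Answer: $36$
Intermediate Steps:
$1 \left(-4\right) \left(81 - 90\right) = \left(-4\right) \left(-9\right) = 36$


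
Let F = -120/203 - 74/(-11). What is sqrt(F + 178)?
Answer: 2*sqrt(229539002)/2233 ≈ 13.570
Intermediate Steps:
F = 13702/2233 (F = -120*1/203 - 74*(-1/11) = -120/203 + 74/11 = 13702/2233 ≈ 6.1361)
sqrt(F + 178) = sqrt(13702/2233 + 178) = sqrt(411176/2233) = 2*sqrt(229539002)/2233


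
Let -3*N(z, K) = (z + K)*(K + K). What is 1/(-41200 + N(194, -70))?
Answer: -3/106240 ≈ -2.8238e-5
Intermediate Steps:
N(z, K) = -2*K*(K + z)/3 (N(z, K) = -(z + K)*(K + K)/3 = -(K + z)*2*K/3 = -2*K*(K + z)/3)
1/(-41200 + N(194, -70)) = 1/(-41200 - ⅔*(-70)*(-70 + 194)) = 1/(-41200 - ⅔*(-70)*124) = 1/(-41200 + 17360/3) = 1/(-106240/3) = -3/106240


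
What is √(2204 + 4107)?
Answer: √6311 ≈ 79.442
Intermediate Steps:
√(2204 + 4107) = √6311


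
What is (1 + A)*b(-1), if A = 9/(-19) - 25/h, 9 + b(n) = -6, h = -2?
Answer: -7425/38 ≈ -195.39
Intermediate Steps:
b(n) = -15 (b(n) = -9 - 6 = -15)
A = 457/38 (A = 9/(-19) - 25/(-2) = 9*(-1/19) - 25*(-½) = -9/19 + 25/2 = 457/38 ≈ 12.026)
(1 + A)*b(-1) = (1 + 457/38)*(-15) = (495/38)*(-15) = -7425/38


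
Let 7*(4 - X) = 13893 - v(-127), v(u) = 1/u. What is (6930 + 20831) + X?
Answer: 22918673/889 ≈ 25780.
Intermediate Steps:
X = -1760856/889 (X = 4 - (13893 - 1/(-127))/7 = 4 - (13893 - 1*(-1/127))/7 = 4 - (13893 + 1/127)/7 = 4 - ⅐*1764412/127 = 4 - 1764412/889 = -1760856/889 ≈ -1980.7)
(6930 + 20831) + X = (6930 + 20831) - 1760856/889 = 27761 - 1760856/889 = 22918673/889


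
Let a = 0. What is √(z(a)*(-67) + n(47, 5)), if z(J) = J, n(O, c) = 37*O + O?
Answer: √1786 ≈ 42.261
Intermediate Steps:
n(O, c) = 38*O
√(z(a)*(-67) + n(47, 5)) = √(0*(-67) + 38*47) = √(0 + 1786) = √1786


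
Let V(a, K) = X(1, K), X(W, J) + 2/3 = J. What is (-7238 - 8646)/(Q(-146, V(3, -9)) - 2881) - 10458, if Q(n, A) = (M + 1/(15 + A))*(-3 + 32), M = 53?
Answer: -20338622/1947 ≈ -10446.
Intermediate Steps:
X(W, J) = -2/3 + J
V(a, K) = -2/3 + K
Q(n, A) = 1537 + 29/(15 + A) (Q(n, A) = (53 + 1/(15 + A))*(-3 + 32) = (53 + 1/(15 + A))*29 = 1537 + 29/(15 + A))
(-7238 - 8646)/(Q(-146, V(3, -9)) - 2881) - 10458 = (-7238 - 8646)/(29*(796 + 53*(-2/3 - 9))/(15 + (-2/3 - 9)) - 2881) - 10458 = -15884/(29*(796 + 53*(-29/3))/(15 - 29/3) - 2881) - 10458 = -15884/(29*(796 - 1537/3)/(16/3) - 2881) - 10458 = -15884/(29*(3/16)*(851/3) - 2881) - 10458 = -15884/(24679/16 - 2881) - 10458 = -15884/(-21417/16) - 10458 = -15884*(-16/21417) - 10458 = 23104/1947 - 10458 = -20338622/1947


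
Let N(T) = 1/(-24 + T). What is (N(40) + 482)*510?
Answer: 1966815/8 ≈ 2.4585e+5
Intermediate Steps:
(N(40) + 482)*510 = (1/(-24 + 40) + 482)*510 = (1/16 + 482)*510 = (7713/16)*510 = 1966815/8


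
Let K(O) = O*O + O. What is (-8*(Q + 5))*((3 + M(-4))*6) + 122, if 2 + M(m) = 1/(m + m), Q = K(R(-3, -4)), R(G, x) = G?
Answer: -340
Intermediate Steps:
K(O) = O + O**2 (K(O) = O**2 + O = O + O**2)
Q = 6 (Q = -3*(1 - 3) = -3*(-2) = 6)
M(m) = -2 + 1/(2*m) (M(m) = -2 + 1/(m + m) = -2 + 1/(2*m))
(-8*(Q + 5))*((3 + M(-4))*6) + 122 = (-8*(6 + 5))*((3 + (-2 + (1/2)/(-4)))*6) + 122 = (-8*11)*((3 + (-2 + (1/2)*(-1/4)))*6) + 122 = -88*(3 + (-2 - 1/8))*6 + 122 = -88*(3 - 17/8)*6 + 122 = -77*6 + 122 = -88*21/4 + 122 = -462 + 122 = -340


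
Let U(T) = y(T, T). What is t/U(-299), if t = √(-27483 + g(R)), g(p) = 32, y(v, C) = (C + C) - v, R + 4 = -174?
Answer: -I*√27451/299 ≈ -0.55412*I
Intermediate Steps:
R = -178 (R = -4 - 174 = -178)
y(v, C) = -v + 2*C (y(v, C) = 2*C - v = -v + 2*C)
U(T) = T (U(T) = -T + 2*T = T)
t = I*√27451 (t = √(-27483 + 32) = √(-27451) = I*√27451 ≈ 165.68*I)
t/U(-299) = (I*√27451)/(-299) = (I*√27451)*(-1/299) = -I*√27451/299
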